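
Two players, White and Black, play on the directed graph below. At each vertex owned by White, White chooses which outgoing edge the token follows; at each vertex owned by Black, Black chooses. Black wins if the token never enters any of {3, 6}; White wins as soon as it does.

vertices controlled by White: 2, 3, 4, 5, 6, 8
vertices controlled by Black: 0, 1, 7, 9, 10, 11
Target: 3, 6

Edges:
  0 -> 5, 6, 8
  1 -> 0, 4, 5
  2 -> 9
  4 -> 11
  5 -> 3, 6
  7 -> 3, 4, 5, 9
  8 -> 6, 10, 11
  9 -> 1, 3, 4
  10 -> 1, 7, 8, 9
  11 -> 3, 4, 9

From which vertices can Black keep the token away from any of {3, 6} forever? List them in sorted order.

A0 = {3, 6}
A1: add {5, 8} — 5 (White) has 5→3; 8 (White) has 8→6.
A2: add {0} — 0 (Black): all of {5, 6, 8} already in.
A3 = A2; e.g. 1 (Black) can still go to 4. Fixed point.
White's attractor = {0, 3, 5, 6, 8}; Black avoids the target exactly from the complement.

1, 2, 4, 7, 9, 10, 11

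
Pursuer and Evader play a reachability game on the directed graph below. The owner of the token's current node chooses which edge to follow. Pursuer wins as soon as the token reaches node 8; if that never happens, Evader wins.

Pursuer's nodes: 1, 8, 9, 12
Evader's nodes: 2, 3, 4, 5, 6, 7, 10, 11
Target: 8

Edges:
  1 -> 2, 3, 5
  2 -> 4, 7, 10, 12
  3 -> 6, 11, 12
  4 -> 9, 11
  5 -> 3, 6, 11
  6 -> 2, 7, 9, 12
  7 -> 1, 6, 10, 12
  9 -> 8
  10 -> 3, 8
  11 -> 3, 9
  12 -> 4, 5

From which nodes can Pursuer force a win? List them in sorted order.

A0 = {8}
A1: add {9} — 9 (Pursuer) has 9→8.
A2 = A1; e.g. 1 (Pursuer) has no edge into A1. Fixed point.
Pursuer's winning region = {8, 9}.

8, 9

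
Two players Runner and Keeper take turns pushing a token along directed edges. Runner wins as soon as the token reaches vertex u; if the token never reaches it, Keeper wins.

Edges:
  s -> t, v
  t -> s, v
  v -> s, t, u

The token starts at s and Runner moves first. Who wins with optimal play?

Keeper

Track states (vertex, player-to-move).
A0 = {(u,Runner), (u,Keeper)}
A1: add {(v,Runner)}.
A2 = A1; e.g. (s,Runner) stays out. (s,Runner) never enters ⇒ Keeper avoids the target.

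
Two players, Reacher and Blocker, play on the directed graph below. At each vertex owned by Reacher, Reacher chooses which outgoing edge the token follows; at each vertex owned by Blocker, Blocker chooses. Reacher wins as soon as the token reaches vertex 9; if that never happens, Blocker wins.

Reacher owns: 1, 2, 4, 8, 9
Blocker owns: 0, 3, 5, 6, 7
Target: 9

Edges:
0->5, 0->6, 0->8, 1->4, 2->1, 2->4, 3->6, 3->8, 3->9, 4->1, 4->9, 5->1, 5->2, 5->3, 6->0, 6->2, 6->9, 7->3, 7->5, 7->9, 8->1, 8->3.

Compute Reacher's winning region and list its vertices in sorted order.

1, 2, 4, 8, 9

A0 = {9}
A1: add {4} — 4 (Reacher) has 4→9.
A2: add {1, 2} — 1 (Reacher) has 1→4; 2 (Reacher) has 2→4.
A3: add {8} — 8 (Reacher) has 8→1.
A4 = A3; e.g. 0 (Blocker) can still go to 5. Fixed point.
Reacher's winning region = {1, 2, 4, 8, 9}.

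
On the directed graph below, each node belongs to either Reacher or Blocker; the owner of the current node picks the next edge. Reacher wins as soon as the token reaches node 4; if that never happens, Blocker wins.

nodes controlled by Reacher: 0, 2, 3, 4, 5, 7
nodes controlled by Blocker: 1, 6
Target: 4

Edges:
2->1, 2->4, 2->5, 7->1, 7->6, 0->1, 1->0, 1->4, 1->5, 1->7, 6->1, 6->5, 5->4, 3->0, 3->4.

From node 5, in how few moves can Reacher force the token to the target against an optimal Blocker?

A0 = {4}
A1: add {2, 3, 5} — 2 (Reacher) has 2→4; 3 (Reacher) has 3→4; 5 (Reacher) has 5→4.
A2 = A1; e.g. 0 (Reacher) has no edge into A1. Fixed point.
5 enters the attractor at level 1, so Reacher can force the target in 1 move from there.

1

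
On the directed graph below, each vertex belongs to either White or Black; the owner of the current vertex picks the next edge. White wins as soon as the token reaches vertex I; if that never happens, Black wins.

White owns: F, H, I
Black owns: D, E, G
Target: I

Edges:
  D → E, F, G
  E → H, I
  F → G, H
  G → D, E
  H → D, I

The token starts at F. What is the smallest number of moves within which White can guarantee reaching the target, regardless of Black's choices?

A0 = {I}
A1: add {H} — H (White) has H→I.
A2: add {E, F} — E (Black): all of {H, I} already in; F (White) has F→H.
A3 = A2; e.g. D (Black) can still go to G. Fixed point.
F enters the attractor at level 2, so White can force the target in 2 moves from there.

2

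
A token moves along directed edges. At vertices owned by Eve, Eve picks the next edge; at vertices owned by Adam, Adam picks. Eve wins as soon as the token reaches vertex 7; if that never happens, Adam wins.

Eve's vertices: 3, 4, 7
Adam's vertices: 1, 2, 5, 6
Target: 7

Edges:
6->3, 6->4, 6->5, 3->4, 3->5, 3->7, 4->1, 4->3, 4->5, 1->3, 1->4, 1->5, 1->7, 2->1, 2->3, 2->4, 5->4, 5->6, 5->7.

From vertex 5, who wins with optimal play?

Adam

A0 = {7}
A1: add {3} — 3 (Eve) has 3→7.
A2: add {4} — 4 (Eve) has 4→3.
A3 = A2; e.g. 1 (Adam) can still go to 5. Fixed point.
5 never enters the attractor, so Adam can avoid the target forever.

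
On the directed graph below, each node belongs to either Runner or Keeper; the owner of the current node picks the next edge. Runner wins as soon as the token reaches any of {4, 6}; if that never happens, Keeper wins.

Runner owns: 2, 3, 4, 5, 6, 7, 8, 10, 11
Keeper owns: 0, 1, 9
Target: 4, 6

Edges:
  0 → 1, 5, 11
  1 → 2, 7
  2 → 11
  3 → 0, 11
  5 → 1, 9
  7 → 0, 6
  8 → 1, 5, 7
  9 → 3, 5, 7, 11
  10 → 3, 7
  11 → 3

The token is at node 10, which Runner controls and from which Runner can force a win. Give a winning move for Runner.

7

A0 = {4, 6}
A1: add {7} — 7 (Runner) has 7→6.
A2: add {8, 10} — 8 (Runner) has 8→7; 10 (Runner) has 10→7.
A3 = A2; e.g. 0 (Keeper) can still go to 1. Fixed point.
From 10, successor 7 is in the attractor (rank 1); the other successor 3 is not.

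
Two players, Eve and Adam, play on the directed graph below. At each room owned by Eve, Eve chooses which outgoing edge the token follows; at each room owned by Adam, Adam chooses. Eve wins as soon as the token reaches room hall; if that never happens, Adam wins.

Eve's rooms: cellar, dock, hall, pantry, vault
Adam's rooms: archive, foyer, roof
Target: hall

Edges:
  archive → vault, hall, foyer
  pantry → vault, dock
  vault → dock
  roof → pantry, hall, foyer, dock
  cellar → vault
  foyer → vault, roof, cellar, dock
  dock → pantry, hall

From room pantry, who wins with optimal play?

Eve

A0 = {hall}
A1: add {dock} — dock (Eve) has dock→hall.
A2: add {pantry, vault} — pantry (Eve) has pantry→dock; vault (Eve) has vault→dock.
pantry ∈ A2, so Eve can force the target.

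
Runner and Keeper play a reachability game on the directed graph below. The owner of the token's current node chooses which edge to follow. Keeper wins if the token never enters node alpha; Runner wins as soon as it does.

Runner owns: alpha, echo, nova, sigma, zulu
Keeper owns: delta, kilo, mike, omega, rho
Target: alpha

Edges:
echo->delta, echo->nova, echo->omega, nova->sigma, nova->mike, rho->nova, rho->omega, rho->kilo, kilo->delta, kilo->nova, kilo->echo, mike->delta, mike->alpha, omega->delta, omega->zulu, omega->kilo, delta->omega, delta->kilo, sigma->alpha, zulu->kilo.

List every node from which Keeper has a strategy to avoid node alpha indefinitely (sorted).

A0 = {alpha}
A1: add {sigma} — sigma (Runner) has sigma→alpha.
A2: add {nova} — nova (Runner) has nova→sigma.
A3: add {echo} — echo (Runner) has echo→nova.
A4 = A3; e.g. delta (Keeper) can still go to omega. Fixed point.
Runner's attractor = {alpha, echo, nova, sigma}; Keeper avoids the target exactly from the complement.

delta, kilo, mike, omega, rho, zulu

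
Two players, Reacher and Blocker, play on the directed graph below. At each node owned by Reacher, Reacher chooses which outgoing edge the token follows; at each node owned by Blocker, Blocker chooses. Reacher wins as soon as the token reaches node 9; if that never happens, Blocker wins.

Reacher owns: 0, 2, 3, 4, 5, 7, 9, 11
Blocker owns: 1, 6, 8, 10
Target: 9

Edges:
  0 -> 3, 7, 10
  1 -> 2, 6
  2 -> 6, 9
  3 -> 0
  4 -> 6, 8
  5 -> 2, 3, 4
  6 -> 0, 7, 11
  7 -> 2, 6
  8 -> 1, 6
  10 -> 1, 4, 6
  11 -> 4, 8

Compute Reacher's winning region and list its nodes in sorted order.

A0 = {9}
A1: add {2} — 2 (Reacher) has 2→9.
A2: add {5, 7} — 5 (Reacher) has 5→2; 7 (Reacher) has 7→2.
A3: add {0} — 0 (Reacher) has 0→7.
A4: add {3} — 3 (Reacher) has 3→0.
A5 = A4; e.g. 1 (Blocker) can still go to 6. Fixed point.
Reacher's winning region = {0, 2, 3, 5, 7, 9}.

0, 2, 3, 5, 7, 9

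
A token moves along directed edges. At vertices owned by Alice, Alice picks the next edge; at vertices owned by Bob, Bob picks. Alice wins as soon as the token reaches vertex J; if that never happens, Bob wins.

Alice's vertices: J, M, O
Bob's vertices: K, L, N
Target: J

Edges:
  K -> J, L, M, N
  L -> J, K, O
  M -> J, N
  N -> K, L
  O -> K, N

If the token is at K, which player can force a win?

Bob

A0 = {J}
A1: add {M} — M (Alice) has M→J.
A2 = A1; e.g. K (Bob) can still go to L. Fixed point.
K never enters the attractor, so Bob can avoid the target forever.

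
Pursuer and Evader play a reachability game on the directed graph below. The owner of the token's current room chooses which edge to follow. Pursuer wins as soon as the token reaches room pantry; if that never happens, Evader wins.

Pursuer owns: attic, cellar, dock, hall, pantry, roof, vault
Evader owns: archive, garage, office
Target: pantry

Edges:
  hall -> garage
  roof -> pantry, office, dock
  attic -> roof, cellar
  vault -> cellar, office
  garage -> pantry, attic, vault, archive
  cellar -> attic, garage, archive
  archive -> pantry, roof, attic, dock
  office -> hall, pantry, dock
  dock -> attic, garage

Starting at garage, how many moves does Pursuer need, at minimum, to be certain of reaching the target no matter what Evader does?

A0 = {pantry}
A1: add {roof} — roof (Pursuer) has roof→pantry.
A2: add {attic} — attic (Pursuer) has attic→roof.
A3: add {cellar, dock} — cellar (Pursuer) has cellar→attic; dock (Pursuer) has dock→attic.
A4: add {archive, vault} — vault (Pursuer) has vault→cellar; archive (Evader): all of {pantry, roof, attic, dock} already in.
A5: add {garage} — garage (Evader): all of {pantry, attic, vault, archive} already in.
garage enters the attractor at level 5, so Pursuer can force the target in 5 moves from there.

5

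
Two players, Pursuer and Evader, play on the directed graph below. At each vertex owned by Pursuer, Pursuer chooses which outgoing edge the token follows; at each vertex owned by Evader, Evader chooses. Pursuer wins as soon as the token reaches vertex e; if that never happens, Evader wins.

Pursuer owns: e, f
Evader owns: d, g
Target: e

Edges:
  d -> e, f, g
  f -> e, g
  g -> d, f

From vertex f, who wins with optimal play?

Pursuer

A0 = {e}
A1: add {f} — f (Pursuer) has f→e.
A2 = A1; e.g. d (Evader) can still go to g. Fixed point.
f ∈ A1, so Pursuer can force the target.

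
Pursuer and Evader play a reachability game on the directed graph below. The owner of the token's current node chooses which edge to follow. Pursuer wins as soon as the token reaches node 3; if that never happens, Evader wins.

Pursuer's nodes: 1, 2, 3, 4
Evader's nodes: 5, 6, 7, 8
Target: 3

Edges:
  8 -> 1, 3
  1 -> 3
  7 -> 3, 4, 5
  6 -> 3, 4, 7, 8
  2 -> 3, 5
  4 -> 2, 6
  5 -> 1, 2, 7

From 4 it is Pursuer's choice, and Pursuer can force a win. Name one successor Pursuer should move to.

2

A0 = {3}
A1: add {1, 2} — 1 (Pursuer) has 1→3; 2 (Pursuer) has 2→3.
A2: add {4, 8} — 4 (Pursuer) has 4→2; 8 (Evader): all of {1, 3} already in.
A3 = A2; e.g. 5 (Evader) can still go to 7. Fixed point.
From 4, successor 2 is in the attractor (rank 1); the other successor 6 is not.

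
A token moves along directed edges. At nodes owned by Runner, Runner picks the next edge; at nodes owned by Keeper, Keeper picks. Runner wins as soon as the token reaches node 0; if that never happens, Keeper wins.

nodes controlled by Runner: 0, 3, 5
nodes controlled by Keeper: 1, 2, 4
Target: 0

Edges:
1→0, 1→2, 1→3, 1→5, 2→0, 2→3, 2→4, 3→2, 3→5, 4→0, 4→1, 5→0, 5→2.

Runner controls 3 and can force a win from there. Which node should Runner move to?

5

A0 = {0}
A1: add {5} — 5 (Runner) has 5→0.
A2: add {3} — 3 (Runner) has 3→5.
A3 = A2; e.g. 1 (Keeper) can still go to 2. Fixed point.
From 3, successor 5 is in the attractor (rank 1); the other successor 2 is not.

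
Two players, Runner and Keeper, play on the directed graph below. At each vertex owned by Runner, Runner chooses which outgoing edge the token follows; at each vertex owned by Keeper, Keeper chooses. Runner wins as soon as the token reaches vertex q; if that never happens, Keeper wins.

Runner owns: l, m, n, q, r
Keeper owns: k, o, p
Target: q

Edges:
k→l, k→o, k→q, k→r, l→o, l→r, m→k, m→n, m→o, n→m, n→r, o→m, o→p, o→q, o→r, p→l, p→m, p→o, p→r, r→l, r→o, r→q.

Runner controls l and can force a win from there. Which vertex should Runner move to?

r

A0 = {q}
A1: add {r} — r (Runner) has r→q.
A2: add {l, n} — l (Runner) has l→r; n (Runner) has n→r.
A3: add {m} — m (Runner) has m→n.
A4 = A3; e.g. k (Keeper) can still go to o. Fixed point.
From l, successor r is in the attractor (rank 1); the other successor o is not.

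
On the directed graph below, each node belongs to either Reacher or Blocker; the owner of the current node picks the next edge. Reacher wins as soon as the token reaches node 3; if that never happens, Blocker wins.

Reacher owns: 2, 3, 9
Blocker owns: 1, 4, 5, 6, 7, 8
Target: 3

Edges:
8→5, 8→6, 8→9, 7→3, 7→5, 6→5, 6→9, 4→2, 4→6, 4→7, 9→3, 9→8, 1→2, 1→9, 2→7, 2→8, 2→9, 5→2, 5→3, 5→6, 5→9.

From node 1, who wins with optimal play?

A0 = {3}
A1: add {9} — 9 (Reacher) has 9→3.
A2: add {2} — 2 (Reacher) has 2→9.
A3: add {1} — 1 (Blocker): all of {2, 9} already in.
A4 = A3; e.g. 4 (Blocker) can still go to 6. Fixed point.
1 ∈ A3, so Reacher can force the target.

Reacher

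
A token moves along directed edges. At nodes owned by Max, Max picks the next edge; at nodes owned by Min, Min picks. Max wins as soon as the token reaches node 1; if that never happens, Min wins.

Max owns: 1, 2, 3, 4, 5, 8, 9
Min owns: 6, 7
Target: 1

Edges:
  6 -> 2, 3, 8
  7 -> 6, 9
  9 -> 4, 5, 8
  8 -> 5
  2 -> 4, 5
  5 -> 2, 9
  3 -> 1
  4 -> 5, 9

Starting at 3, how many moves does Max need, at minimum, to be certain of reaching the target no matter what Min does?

1

A0 = {1}
A1: add {3} — 3 (Max) has 3→1.
A2 = A1; e.g. 2 (Max) has no edge into A1. Fixed point.
3 enters the attractor at level 1, so Max can force the target in 1 move from there.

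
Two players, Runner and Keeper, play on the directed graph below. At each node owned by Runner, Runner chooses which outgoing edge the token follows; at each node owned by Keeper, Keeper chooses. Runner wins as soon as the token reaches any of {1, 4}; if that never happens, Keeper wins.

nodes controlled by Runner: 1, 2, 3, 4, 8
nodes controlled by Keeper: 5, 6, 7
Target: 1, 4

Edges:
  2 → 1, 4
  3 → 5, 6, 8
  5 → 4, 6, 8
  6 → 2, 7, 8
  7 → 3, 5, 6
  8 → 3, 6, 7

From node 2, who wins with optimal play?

A0 = {1, 4}
A1: add {2} — 2 (Runner) has 2→1.
A2 = A1; e.g. 3 (Runner) has no edge into A1. Fixed point.
2 ∈ A1, so Runner can force the target.

Runner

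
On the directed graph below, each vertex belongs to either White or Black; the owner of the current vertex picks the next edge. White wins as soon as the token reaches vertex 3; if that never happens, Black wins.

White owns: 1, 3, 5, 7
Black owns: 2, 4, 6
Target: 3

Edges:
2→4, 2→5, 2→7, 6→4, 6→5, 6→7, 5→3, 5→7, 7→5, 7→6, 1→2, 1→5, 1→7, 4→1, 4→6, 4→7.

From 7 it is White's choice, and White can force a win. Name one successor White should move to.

5

A0 = {3}
A1: add {5} — 5 (White) has 5→3.
A2: add {1, 7} — 1 (White) has 1→5; 7 (White) has 7→5.
A3 = A2; e.g. 2 (Black) can still go to 4. Fixed point.
From 7, successor 5 is in the attractor (rank 1); the other successor 6 is not.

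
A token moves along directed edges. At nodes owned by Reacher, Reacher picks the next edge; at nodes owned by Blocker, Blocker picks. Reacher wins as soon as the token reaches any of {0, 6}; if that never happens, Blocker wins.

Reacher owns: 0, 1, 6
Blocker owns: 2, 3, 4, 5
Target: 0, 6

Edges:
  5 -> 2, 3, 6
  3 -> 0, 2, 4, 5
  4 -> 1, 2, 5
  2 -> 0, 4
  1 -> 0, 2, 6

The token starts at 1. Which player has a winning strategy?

A0 = {0, 6}
A1: add {1} — 1 (Reacher) has 1→0.
A2 = A1; e.g. 2 (Blocker) can still go to 4. Fixed point.
1 ∈ A1, so Reacher can force the target.

Reacher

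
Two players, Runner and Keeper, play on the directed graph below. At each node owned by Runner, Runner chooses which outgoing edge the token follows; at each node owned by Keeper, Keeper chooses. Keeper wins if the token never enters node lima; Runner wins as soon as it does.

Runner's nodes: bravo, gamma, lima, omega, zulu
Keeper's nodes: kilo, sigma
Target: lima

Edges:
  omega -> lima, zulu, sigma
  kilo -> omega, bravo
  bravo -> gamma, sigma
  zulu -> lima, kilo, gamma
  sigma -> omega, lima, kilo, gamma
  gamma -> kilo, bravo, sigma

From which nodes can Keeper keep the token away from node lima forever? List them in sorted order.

bravo, gamma, kilo, sigma

A0 = {lima}
A1: add {omega, zulu} — omega (Runner) has omega→lima; zulu (Runner) has zulu→lima.
A2 = A1; e.g. kilo (Keeper) can still go to bravo. Fixed point.
Runner's attractor = {lima, omega, zulu}; Keeper avoids the target exactly from the complement.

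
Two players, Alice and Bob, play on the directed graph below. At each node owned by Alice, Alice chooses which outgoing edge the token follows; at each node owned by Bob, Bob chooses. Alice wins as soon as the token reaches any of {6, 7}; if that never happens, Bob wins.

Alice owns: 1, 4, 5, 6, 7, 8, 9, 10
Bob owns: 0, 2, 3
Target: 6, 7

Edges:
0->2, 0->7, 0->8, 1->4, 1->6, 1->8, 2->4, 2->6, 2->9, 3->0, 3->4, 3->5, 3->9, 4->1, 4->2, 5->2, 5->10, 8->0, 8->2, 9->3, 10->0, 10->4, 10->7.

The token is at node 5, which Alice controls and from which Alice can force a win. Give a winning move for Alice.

A0 = {6, 7}
A1: add {1, 10} — 1 (Alice) has 1→6; 10 (Alice) has 10→7.
A2: add {4, 5} — 4 (Alice) has 4→1; 5 (Alice) has 5→10.
A3 = A2; e.g. 0 (Bob) can still go to 2. Fixed point.
From 5, successor 10 is in the attractor (rank 1); the other successor 2 is not.

10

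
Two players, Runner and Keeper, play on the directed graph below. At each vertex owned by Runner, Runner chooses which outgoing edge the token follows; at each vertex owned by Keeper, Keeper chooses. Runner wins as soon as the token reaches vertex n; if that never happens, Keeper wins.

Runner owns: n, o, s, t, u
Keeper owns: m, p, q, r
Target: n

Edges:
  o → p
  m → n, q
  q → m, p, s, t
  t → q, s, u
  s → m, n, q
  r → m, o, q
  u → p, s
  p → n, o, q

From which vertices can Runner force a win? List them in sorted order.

A0 = {n}
A1: add {s} — s (Runner) has s→n.
A2: add {t, u} — t (Runner) has t→s; u (Runner) has u→s.
A3 = A2; e.g. m (Keeper) can still go to q. Fixed point.
Runner's winning region = {n, s, t, u}.

n, s, t, u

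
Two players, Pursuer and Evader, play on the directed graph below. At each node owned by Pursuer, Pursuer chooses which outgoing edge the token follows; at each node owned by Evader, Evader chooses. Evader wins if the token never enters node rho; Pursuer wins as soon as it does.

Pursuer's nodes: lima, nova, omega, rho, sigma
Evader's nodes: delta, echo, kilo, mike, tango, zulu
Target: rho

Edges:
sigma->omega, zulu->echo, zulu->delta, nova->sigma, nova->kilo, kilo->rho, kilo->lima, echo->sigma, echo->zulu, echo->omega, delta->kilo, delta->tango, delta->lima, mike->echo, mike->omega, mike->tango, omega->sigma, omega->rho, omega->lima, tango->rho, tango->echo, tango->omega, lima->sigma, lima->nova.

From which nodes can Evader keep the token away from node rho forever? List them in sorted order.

A0 = {rho}
A1: add {omega} — omega (Pursuer) has omega→rho.
A2: add {sigma} — sigma (Pursuer) has sigma→omega.
A3: add {lima, nova} — nova (Pursuer) has nova→sigma; lima (Pursuer) has lima→sigma.
A4: add {kilo} — kilo (Evader): all of {rho, lima} already in.
A5 = A4; e.g. zulu (Evader) can still go to echo. Fixed point.
Pursuer's attractor = {kilo, lima, nova, omega, rho, sigma}; Evader avoids the target exactly from the complement.

delta, echo, mike, tango, zulu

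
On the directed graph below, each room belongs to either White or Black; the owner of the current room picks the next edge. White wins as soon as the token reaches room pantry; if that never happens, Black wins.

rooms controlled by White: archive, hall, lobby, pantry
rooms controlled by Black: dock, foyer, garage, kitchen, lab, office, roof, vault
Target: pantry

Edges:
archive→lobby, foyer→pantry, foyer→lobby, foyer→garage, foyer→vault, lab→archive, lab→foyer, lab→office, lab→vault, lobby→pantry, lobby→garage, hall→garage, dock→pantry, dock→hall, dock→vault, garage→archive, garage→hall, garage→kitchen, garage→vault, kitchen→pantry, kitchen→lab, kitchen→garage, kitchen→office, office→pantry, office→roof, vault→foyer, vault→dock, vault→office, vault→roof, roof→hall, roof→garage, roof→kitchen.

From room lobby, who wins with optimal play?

White

A0 = {pantry}
A1: add {lobby} — lobby (White) has lobby→pantry.
lobby ∈ A1, so White can force the target.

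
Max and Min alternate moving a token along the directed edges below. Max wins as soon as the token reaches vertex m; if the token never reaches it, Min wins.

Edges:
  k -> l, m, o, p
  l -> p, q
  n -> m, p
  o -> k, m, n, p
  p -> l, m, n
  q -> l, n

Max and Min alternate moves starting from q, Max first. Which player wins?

Track states (vertex, player-to-move).
A0 = {(m,Max), (m,Min)}
A1: add {(k,Max), (n,Max), (o,Max), (p,Max)}.
A2: add {(n,Min), (o,Min)}.
A3: add {(q,Max)}.
(q,Max) ∈ A3 ⇒ Max forces the target.

Max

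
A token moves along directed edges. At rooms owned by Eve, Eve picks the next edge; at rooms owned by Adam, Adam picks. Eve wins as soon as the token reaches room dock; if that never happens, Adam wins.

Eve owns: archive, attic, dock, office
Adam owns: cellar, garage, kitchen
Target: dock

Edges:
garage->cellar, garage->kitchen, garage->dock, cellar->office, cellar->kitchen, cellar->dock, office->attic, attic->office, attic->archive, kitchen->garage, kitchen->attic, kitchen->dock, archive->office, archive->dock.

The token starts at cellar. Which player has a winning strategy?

A0 = {dock}
A1: add {archive} — archive (Eve) has archive→dock.
A2: add {attic} — attic (Eve) has attic→archive.
A3: add {office} — office (Eve) has office→attic.
A4 = A3; e.g. garage (Adam) can still go to cellar. Fixed point.
cellar never enters the attractor, so Adam can avoid the target forever.

Adam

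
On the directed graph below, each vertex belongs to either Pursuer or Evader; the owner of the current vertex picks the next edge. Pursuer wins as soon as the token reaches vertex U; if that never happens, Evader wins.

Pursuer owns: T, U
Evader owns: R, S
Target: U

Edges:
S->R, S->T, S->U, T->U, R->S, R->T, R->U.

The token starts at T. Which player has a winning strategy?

A0 = {U}
A1: add {T} — T (Pursuer) has T→U.
A2 = A1; e.g. R (Evader) can still go to S. Fixed point.
T ∈ A1, so Pursuer can force the target.

Pursuer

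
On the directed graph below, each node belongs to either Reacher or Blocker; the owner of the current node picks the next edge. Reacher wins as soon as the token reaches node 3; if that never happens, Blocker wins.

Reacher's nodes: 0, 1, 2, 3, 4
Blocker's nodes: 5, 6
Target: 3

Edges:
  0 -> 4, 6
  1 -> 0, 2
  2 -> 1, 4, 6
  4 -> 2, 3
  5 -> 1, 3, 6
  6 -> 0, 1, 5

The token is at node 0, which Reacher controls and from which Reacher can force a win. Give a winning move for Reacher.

A0 = {3}
A1: add {4} — 4 (Reacher) has 4→3.
A2: add {0, 2} — 0 (Reacher) has 0→4; 2 (Reacher) has 2→4.
A3: add {1} — 1 (Reacher) has 1→0.
A4 = A3; e.g. 5 (Blocker) can still go to 6. Fixed point.
From 0, successor 4 is in the attractor (rank 1); the other successor 6 is not.

4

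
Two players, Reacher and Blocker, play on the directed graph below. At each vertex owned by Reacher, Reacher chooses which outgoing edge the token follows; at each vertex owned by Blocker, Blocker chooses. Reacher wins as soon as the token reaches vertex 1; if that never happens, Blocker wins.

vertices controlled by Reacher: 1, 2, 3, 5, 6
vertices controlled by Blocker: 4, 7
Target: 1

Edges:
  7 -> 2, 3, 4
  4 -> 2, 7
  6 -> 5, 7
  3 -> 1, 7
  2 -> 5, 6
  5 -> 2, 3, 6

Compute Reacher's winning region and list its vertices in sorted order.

A0 = {1}
A1: add {3} — 3 (Reacher) has 3→1.
A2: add {5} — 5 (Reacher) has 5→3.
A3: add {2, 6} — 2 (Reacher) has 2→5; 6 (Reacher) has 6→5.
A4 = A3; e.g. 4 (Blocker) can still go to 7. Fixed point.
Reacher's winning region = {1, 2, 3, 5, 6}.

1, 2, 3, 5, 6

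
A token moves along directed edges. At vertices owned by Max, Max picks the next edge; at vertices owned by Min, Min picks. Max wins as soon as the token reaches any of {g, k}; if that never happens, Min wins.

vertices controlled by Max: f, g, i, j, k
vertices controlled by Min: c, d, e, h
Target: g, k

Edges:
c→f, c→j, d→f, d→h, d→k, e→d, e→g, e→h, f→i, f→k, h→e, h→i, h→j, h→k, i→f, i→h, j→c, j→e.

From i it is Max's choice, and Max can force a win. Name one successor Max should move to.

f

A0 = {g, k}
A1: add {f} — f (Max) has f→k.
A2: add {i} — i (Max) has i→f.
A3 = A2; e.g. c (Min) can still go to j. Fixed point.
From i, successor f is in the attractor (rank 1); the other successor h is not.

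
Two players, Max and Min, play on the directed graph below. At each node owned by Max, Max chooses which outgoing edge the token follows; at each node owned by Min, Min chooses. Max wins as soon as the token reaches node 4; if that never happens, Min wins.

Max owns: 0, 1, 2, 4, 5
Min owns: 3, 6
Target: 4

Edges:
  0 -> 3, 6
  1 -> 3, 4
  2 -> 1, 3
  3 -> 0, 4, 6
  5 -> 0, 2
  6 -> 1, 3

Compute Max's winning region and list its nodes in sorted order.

1, 2, 4, 5

A0 = {4}
A1: add {1} — 1 (Max) has 1→4.
A2: add {2} — 2 (Max) has 2→1.
A3: add {5} — 5 (Max) has 5→2.
A4 = A3; e.g. 0 (Max) has no edge into A3. Fixed point.
Max's winning region = {1, 2, 4, 5}.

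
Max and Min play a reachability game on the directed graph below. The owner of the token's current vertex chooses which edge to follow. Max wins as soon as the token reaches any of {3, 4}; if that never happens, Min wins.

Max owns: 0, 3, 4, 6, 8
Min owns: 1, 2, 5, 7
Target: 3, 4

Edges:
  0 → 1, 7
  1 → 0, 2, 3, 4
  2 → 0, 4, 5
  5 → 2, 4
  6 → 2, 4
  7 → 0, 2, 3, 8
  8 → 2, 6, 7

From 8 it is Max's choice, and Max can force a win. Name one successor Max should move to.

6

A0 = {3, 4}
A1: add {6} — 6 (Max) has 6→4.
A2: add {8} — 8 (Max) has 8→6.
A3 = A2; e.g. 0 (Max) has no edge into A2. Fixed point.
From 8, successor 6 is in the attractor (rank 1); the other successors 2, 7 are not.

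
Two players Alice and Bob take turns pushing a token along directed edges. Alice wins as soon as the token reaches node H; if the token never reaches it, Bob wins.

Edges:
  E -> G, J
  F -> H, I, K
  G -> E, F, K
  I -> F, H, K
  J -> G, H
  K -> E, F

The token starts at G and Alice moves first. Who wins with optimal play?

Track states (vertex, player-to-move).
A0 = {(H,Alice), (H,Bob)}
A1: add {(F,Alice), (I,Alice), (J,Alice)}.
A2 = A1; e.g. (E,Alice) stays out. (G,Alice) never enters ⇒ Bob avoids the target.

Bob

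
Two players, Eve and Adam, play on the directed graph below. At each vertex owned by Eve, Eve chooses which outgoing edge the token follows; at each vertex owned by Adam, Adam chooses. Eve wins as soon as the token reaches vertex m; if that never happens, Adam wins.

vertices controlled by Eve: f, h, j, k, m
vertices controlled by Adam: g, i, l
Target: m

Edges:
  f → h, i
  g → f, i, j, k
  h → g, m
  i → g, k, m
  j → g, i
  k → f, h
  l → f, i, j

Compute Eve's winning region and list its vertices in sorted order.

A0 = {m}
A1: add {h} — h (Eve) has h→m.
A2: add {f, k} — f (Eve) has f→h; k (Eve) has k→h.
A3 = A2; e.g. g (Adam) can still go to i. Fixed point.
Eve's winning region = {f, h, k, m}.

f, h, k, m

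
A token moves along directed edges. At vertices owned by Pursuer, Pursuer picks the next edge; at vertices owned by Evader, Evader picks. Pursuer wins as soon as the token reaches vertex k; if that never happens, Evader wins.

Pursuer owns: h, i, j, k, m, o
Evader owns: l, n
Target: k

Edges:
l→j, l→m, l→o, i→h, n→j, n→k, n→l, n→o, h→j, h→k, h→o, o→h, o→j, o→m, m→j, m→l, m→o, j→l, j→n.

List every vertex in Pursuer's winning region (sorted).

A0 = {k}
A1: add {h} — h (Pursuer) has h→k.
A2: add {i, o} — i (Pursuer) has i→h; o (Pursuer) has o→h.
A3: add {m} — m (Pursuer) has m→o.
A4 = A3; e.g. j (Pursuer) has no edge into A3. Fixed point.
Pursuer's winning region = {h, i, k, m, o}.

h, i, k, m, o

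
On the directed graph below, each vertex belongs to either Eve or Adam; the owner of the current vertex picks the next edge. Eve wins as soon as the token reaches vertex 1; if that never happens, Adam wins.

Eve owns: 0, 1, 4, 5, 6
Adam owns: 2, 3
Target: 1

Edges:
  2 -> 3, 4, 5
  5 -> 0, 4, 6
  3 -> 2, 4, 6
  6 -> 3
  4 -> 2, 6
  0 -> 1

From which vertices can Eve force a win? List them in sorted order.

0, 1, 5

A0 = {1}
A1: add {0} — 0 (Eve) has 0→1.
A2: add {5} — 5 (Eve) has 5→0.
A3 = A2; e.g. 2 (Adam) can still go to 3. Fixed point.
Eve's winning region = {0, 1, 5}.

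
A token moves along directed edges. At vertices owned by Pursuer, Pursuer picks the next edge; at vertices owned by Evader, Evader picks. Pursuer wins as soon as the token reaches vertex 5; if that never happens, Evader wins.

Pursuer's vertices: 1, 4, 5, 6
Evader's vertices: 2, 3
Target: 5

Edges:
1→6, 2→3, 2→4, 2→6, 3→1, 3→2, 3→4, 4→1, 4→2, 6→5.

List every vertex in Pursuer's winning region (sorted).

1, 4, 5, 6

A0 = {5}
A1: add {6} — 6 (Pursuer) has 6→5.
A2: add {1} — 1 (Pursuer) has 1→6.
A3: add {4} — 4 (Pursuer) has 4→1.
A4 = A3; e.g. 2 (Evader) can still go to 3. Fixed point.
Pursuer's winning region = {1, 4, 5, 6}.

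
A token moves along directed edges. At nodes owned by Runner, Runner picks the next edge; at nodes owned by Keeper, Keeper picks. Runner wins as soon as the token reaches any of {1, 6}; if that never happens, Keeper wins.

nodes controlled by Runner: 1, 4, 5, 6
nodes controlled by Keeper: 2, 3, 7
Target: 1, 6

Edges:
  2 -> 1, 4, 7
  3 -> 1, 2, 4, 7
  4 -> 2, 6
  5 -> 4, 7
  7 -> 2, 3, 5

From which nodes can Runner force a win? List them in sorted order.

A0 = {1, 6}
A1: add {4} — 4 (Runner) has 4→6.
A2: add {5} — 5 (Runner) has 5→4.
A3 = A2; e.g. 2 (Keeper) can still go to 7. Fixed point.
Runner's winning region = {1, 4, 5, 6}.

1, 4, 5, 6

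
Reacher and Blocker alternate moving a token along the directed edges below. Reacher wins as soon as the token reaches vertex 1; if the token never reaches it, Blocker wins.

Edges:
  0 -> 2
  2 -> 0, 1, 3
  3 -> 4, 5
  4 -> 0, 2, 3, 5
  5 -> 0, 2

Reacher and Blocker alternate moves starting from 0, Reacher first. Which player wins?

Blocker

Track states (vertex, player-to-move).
A0 = {(1,Reacher), (1,Blocker)}
A1: add {(2,Reacher)}.
A2: add {(0,Blocker)}.
A3: add {(4,Reacher), (5,Reacher)}.
A4: add {(3,Blocker)}.
A5 = A4; e.g. (0,Reacher) stays out. (0,Reacher) never enters ⇒ Blocker avoids the target.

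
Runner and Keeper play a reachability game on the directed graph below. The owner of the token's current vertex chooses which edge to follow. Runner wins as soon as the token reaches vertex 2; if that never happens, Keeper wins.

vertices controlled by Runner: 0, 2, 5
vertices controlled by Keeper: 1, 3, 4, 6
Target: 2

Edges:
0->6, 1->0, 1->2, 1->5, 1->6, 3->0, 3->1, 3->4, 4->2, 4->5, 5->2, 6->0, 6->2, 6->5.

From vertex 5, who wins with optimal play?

Runner

A0 = {2}
A1: add {5} — 5 (Runner) has 5→2.
5 ∈ A1, so Runner can force the target.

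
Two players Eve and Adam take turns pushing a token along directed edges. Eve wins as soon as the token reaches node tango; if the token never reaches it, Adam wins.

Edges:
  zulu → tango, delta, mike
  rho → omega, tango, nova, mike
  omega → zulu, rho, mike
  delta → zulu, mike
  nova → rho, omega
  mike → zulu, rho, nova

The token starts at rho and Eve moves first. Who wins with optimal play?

Track states (vertex, player-to-move).
A0 = {(tango,Eve), (tango,Adam)}
A1: add {(zulu,Eve), (rho,Eve)}.
(rho,Eve) ∈ A1 ⇒ Eve forces the target.

Eve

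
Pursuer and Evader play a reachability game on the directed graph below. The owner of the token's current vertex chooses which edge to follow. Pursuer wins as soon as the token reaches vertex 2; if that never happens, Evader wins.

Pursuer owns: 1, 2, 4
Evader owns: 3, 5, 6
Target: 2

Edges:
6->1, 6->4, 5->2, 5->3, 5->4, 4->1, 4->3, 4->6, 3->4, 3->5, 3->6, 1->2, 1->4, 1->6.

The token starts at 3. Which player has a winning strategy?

Evader

A0 = {2}
A1: add {1} — 1 (Pursuer) has 1→2.
A2: add {4} — 4 (Pursuer) has 4→1.
A3: add {6} — 6 (Evader): all of {1, 4} already in.
A4 = A3; e.g. 3 (Evader) can still go to 5. Fixed point.
3 never enters the attractor, so Evader can avoid the target forever.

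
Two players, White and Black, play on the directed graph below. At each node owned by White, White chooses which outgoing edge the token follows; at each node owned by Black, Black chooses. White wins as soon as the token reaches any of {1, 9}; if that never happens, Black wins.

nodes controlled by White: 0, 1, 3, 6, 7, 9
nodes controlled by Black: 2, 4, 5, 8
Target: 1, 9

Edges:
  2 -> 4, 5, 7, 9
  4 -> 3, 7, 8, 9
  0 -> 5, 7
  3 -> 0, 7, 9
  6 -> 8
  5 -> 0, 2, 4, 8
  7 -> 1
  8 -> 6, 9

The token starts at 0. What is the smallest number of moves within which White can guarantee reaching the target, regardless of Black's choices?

2

A0 = {1, 9}
A1: add {3, 7} — 3 (White) has 3→9; 7 (White) has 7→1.
A2: add {0} — 0 (White) has 0→7.
A3 = A2; e.g. 2 (Black) can still go to 4. Fixed point.
0 enters the attractor at level 2, so White can force the target in 2 moves from there.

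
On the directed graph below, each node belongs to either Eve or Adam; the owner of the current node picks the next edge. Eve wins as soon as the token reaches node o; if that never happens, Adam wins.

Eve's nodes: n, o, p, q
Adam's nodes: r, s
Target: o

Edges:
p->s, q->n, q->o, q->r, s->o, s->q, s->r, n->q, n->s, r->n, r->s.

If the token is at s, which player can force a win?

A0 = {o}
A1: add {q} — q (Eve) has q→o.
A2: add {n} — n (Eve) has n→q.
A3 = A2; e.g. p (Eve) has no edge into A2. Fixed point.
s never enters the attractor, so Adam can avoid the target forever.

Adam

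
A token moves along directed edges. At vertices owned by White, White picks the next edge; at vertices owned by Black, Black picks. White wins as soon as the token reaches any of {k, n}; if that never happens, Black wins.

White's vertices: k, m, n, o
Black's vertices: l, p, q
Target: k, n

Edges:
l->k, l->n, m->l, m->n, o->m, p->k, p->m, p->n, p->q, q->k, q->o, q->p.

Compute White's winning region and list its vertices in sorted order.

k, l, m, n, o

A0 = {k, n}
A1: add {l, m} — l (Black): all of {k, n} already in; m (White) has m→n.
A2: add {o} — o (White) has o→m.
A3 = A2; e.g. p (Black) can still go to q. Fixed point.
White's winning region = {k, l, m, n, o}.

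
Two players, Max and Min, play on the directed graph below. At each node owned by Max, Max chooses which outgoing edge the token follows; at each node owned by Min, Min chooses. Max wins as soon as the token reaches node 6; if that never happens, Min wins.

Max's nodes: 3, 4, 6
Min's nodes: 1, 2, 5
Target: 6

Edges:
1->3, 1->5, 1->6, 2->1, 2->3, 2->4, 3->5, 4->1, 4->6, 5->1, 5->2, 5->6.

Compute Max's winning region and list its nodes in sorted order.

4, 6

A0 = {6}
A1: add {4} — 4 (Max) has 4→6.
A2 = A1; e.g. 1 (Min) can still go to 3. Fixed point.
Max's winning region = {4, 6}.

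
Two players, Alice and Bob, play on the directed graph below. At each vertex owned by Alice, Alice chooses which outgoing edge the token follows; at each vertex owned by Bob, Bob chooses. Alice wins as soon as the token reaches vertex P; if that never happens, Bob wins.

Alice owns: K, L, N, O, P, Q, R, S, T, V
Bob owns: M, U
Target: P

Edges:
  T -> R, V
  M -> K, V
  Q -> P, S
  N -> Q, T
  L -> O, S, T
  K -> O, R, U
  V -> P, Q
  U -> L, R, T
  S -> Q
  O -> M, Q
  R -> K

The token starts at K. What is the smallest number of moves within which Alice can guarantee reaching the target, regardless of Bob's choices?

3

A0 = {P}
A1: add {Q, V} — Q (Alice) has Q→P; V (Alice) has V→P.
A2: add {N, O, S, T} — N (Alice) has N→Q; O (Alice) has O→Q; S (Alice) has S→Q; T (Alice) has T→V.
A3: add {K, L} — K (Alice) has K→O; L (Alice) has L→O.
K enters the attractor at level 3, so Alice can force the target in 3 moves from there.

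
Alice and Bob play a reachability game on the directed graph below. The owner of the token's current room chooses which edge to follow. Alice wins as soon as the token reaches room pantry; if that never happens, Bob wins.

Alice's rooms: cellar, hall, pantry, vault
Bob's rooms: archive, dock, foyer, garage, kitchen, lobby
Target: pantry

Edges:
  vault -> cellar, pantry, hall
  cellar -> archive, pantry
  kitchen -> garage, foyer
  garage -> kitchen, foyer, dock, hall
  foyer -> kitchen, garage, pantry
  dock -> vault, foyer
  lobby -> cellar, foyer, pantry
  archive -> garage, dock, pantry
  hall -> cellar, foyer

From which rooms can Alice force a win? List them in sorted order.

cellar, hall, pantry, vault

A0 = {pantry}
A1: add {cellar, vault} — vault (Alice) has vault→pantry; cellar (Alice) has cellar→pantry.
A2: add {hall} — hall (Alice) has hall→cellar.
A3 = A2; e.g. kitchen (Bob) can still go to garage. Fixed point.
Alice's winning region = {cellar, hall, pantry, vault}.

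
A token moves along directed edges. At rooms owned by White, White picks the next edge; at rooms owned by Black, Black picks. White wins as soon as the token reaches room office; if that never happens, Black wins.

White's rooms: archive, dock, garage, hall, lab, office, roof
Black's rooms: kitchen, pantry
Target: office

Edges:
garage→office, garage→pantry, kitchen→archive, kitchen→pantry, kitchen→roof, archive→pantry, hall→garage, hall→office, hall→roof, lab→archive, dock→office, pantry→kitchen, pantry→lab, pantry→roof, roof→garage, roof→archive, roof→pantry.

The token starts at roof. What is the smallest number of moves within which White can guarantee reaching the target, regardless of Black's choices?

A0 = {office}
A1: add {dock, garage, hall} — garage (White) has garage→office; hall (White) has hall→office; dock (White) has dock→office.
A2: add {roof} — roof (White) has roof→garage.
A3 = A2; e.g. kitchen (Black) can still go to archive. Fixed point.
roof enters the attractor at level 2, so White can force the target in 2 moves from there.

2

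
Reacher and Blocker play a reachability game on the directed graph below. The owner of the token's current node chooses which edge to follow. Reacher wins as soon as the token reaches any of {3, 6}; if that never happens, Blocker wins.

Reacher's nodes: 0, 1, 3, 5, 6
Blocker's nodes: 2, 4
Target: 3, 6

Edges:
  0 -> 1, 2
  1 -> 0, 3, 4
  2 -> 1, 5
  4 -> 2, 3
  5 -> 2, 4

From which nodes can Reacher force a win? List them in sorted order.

A0 = {3, 6}
A1: add {1} — 1 (Reacher) has 1→3.
A2: add {0} — 0 (Reacher) has 0→1.
A3 = A2; e.g. 2 (Blocker) can still go to 5. Fixed point.
Reacher's winning region = {0, 1, 3, 6}.

0, 1, 3, 6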